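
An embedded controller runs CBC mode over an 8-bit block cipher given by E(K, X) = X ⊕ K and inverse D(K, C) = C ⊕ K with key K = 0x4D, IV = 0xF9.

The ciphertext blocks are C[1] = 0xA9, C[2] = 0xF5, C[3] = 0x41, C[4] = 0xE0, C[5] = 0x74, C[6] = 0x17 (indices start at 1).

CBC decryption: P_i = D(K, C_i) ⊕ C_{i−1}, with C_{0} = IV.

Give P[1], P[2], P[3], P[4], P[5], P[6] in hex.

P[1] = 0x1D, P[2] = 0x11, P[3] = 0xF9, P[4] = 0xEC, P[5] = 0xD9, P[6] = 0x2E

P[1]: D(K, 0xA9) = 0xE4; 0xE4 ⊕ 0xF9 = 0x1D.
P[2]: D(K, 0xF5) = 0xB8; 0xB8 ⊕ 0xA9 = 0x11.
P[3]: D(K, 0x41) = 0x0C; 0x0C ⊕ 0xF5 = 0xF9.
P[4]: D(K, 0xE0) = 0xAD; 0xAD ⊕ 0x41 = 0xEC.
P[5]: D(K, 0x74) = 0x39; 0x39 ⊕ 0xE0 = 0xD9.
P[6]: D(K, 0x17) = 0x5A; 0x5A ⊕ 0x74 = 0x2E.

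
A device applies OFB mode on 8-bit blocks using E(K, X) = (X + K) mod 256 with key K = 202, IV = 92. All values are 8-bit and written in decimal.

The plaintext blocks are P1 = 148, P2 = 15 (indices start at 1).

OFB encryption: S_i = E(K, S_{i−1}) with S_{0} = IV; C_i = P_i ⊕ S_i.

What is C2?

C1: S = E(K, 92) = 38; 148 ⊕ 38 = 178.
C2: S = E(K, 38) = 240; 15 ⊕ 240 = 255.

C2 = 255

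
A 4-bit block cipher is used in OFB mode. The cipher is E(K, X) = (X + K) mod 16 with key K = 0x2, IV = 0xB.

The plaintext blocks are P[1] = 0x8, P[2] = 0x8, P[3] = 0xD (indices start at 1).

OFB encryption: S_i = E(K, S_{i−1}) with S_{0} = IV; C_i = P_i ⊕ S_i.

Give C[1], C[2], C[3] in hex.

C[1]: S = E(K, 0xB) = 0xD; 0x8 ⊕ 0xD = 0x5.
C[2]: S = E(K, 0xD) = 0xF; 0x8 ⊕ 0xF = 0x7.
C[3]: S = E(K, 0xF) = 0x1; 0xD ⊕ 0x1 = 0xC.

C[1] = 0x5, C[2] = 0x7, C[3] = 0xC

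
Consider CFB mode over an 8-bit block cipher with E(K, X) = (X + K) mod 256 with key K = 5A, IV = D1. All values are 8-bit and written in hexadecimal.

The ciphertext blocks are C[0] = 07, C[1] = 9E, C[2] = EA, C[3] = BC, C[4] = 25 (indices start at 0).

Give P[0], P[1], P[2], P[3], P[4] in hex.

CFB decryption: P_i = C_i ⊕ E(K, C_{i−1}), with C_{−1} = IV.
P[0]: E(K, D1) = 2B; 07 ⊕ 2B = 2C.
P[1]: E(K, 07) = 61; 9E ⊕ 61 = FF.
P[2]: E(K, 9E) = F8; EA ⊕ F8 = 12.
P[3]: E(K, EA) = 44; BC ⊕ 44 = F8.
P[4]: E(K, BC) = 16; 25 ⊕ 16 = 33.

P[0] = 2C, P[1] = FF, P[2] = 12, P[3] = F8, P[4] = 33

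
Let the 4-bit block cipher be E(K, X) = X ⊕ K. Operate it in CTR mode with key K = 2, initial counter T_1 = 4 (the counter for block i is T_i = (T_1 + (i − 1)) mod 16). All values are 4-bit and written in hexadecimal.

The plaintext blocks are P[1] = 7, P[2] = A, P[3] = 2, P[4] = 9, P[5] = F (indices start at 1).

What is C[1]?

C[1] = 1

CTR encryption: S_i = E(K, T_i) where T_i is the counter for block i; C_i = P_i ⊕ S_i.
C[1]: T = 4, S = E(K, T) = 6; 7 ⊕ 6 = 1.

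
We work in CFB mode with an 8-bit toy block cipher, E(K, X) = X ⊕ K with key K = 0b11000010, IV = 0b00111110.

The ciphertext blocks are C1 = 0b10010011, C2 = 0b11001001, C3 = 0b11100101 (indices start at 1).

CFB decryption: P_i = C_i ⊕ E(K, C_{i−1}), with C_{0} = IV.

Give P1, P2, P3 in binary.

P1 = 0b01101111, P2 = 0b10011000, P3 = 0b11101110

P1: E(K, 0b00111110) = 0b11111100; 0b10010011 ⊕ 0b11111100 = 0b01101111.
P2: E(K, 0b10010011) = 0b01010001; 0b11001001 ⊕ 0b01010001 = 0b10011000.
P3: E(K, 0b11001001) = 0b00001011; 0b11100101 ⊕ 0b00001011 = 0b11101110.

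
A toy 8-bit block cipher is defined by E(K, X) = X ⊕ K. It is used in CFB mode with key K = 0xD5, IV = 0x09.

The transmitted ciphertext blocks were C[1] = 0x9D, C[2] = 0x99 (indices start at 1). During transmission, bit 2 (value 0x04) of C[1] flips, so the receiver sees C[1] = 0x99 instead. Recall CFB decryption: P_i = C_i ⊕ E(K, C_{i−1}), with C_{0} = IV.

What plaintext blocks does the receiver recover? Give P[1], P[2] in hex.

Only C[1] changed, to 0x99. In CFB, a change in C_i flips the same bit in P_i and garbles P_{i+1}. Decrypting the received ciphertext:
P[1]: E(K, 0x09) = 0xDC; 0x99 ⊕ 0xDC = 0x45.
P[2]: E(K, 0x99) = 0x4C; 0x99 ⊕ 0x4C = 0xD5.
Blocks that differ from the original plaintext: P[1], P[2].

P[1] = 0x45, P[2] = 0xD5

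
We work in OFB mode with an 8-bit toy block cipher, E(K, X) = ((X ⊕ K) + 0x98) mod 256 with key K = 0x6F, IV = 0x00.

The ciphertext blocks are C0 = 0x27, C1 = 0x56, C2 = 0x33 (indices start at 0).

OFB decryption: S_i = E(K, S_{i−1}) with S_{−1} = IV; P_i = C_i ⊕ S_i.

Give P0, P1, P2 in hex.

P0: S = E(K, 0x00) = 0x07; 0x27 ⊕ 0x07 = 0x20.
P1: S = E(K, 0x07) = 0x00; 0x56 ⊕ 0x00 = 0x56.
P2: S = E(K, 0x00) = 0x07; 0x33 ⊕ 0x07 = 0x34.

P0 = 0x20, P1 = 0x56, P2 = 0x34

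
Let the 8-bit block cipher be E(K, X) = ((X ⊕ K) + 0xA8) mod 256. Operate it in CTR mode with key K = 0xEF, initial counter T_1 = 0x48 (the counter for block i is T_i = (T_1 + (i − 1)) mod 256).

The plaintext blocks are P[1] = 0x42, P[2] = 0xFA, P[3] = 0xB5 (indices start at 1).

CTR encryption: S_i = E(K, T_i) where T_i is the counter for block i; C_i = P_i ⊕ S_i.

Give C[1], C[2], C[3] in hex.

C[1]: T = 0x48, S = E(K, T) = 0x4F; 0x42 ⊕ 0x4F = 0x0D.
C[2]: T = 0x49, S = E(K, T) = 0x4E; 0xFA ⊕ 0x4E = 0xB4.
C[3]: T = 0x4A, S = E(K, T) = 0x4D; 0xB5 ⊕ 0x4D = 0xF8.

C[1] = 0x0D, C[2] = 0xB4, C[3] = 0xF8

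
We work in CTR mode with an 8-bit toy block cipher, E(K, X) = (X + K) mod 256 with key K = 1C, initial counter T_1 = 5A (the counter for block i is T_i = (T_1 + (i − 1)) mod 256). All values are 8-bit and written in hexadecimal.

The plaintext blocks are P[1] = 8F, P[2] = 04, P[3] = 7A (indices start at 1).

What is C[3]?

C[3] = 02

CTR encryption: S_i = E(K, T_i) where T_i is the counter for block i; C_i = P_i ⊕ S_i.
C[1]: T = 5A, S = E(K, T) = 76; 8F ⊕ 76 = F9.
C[2]: T = 5B, S = E(K, T) = 77; 04 ⊕ 77 = 73.
C[3]: T = 5C, S = E(K, T) = 78; 7A ⊕ 78 = 02.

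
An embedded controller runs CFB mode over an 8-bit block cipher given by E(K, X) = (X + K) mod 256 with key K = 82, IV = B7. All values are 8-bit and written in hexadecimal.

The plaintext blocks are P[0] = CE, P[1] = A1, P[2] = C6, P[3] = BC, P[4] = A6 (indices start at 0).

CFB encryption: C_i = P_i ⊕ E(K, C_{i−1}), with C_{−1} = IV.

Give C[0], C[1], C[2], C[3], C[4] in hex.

C[0]: E(K, B7) = 39; CE ⊕ 39 = F7.
C[1]: E(K, F7) = 79; A1 ⊕ 79 = D8.
C[2]: E(K, D8) = 5A; C6 ⊕ 5A = 9C.
C[3]: E(K, 9C) = 1E; BC ⊕ 1E = A2.
C[4]: E(K, A2) = 24; A6 ⊕ 24 = 82.

C[0] = F7, C[1] = D8, C[2] = 9C, C[3] = A2, C[4] = 82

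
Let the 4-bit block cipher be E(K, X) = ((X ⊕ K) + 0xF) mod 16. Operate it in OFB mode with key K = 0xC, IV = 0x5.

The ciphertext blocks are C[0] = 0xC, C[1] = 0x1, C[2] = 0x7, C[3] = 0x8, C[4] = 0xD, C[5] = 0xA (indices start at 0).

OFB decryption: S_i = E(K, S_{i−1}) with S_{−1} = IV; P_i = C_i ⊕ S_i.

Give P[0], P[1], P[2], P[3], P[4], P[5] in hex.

P[0] = 0x4, P[1] = 0x2, P[2] = 0x9, P[3] = 0x9, P[4] = 0x1, P[5] = 0x5

P[0]: S = E(K, 0x5) = 0x8; 0xC ⊕ 0x8 = 0x4.
P[1]: S = E(K, 0x8) = 0x3; 0x1 ⊕ 0x3 = 0x2.
P[2]: S = E(K, 0x3) = 0xE; 0x7 ⊕ 0xE = 0x9.
P[3]: S = E(K, 0xE) = 0x1; 0x8 ⊕ 0x1 = 0x9.
P[4]: S = E(K, 0x1) = 0xC; 0xD ⊕ 0xC = 0x1.
P[5]: S = E(K, 0xC) = 0xF; 0xA ⊕ 0xF = 0x5.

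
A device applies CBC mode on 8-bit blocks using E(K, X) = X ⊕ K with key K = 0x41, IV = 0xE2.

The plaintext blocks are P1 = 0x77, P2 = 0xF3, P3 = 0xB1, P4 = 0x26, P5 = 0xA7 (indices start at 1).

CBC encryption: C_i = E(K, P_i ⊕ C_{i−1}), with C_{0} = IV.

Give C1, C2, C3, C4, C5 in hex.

C1 = 0xD4, C2 = 0x66, C3 = 0x96, C4 = 0xF1, C5 = 0x17

C1: P1 ⊕ 0xE2 = 0x95; E(K, 0x95) = 0xD4.
C2: P2 ⊕ 0xD4 = 0x27; E(K, 0x27) = 0x66.
C3: P3 ⊕ 0x66 = 0xD7; E(K, 0xD7) = 0x96.
C4: P4 ⊕ 0x96 = 0xB0; E(K, 0xB0) = 0xF1.
C5: P5 ⊕ 0xF1 = 0x56; E(K, 0x56) = 0x17.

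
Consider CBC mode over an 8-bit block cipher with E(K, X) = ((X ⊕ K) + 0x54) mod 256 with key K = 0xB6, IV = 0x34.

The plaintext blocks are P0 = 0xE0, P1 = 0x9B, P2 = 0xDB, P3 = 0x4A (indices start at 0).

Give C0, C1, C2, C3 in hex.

C0 = 0xB6, C1 = 0xEF, C2 = 0xD6, C3 = 0x7E

CBC encryption: C_i = E(K, P_i ⊕ C_{i−1}), with C_{−1} = IV.
C0: P0 ⊕ 0x34 = 0xD4; E(K, 0xD4) = 0xB6.
C1: P1 ⊕ 0xB6 = 0x2D; E(K, 0x2D) = 0xEF.
C2: P2 ⊕ 0xEF = 0x34; E(K, 0x34) = 0xD6.
C3: P3 ⊕ 0xD6 = 0x9C; E(K, 0x9C) = 0x7E.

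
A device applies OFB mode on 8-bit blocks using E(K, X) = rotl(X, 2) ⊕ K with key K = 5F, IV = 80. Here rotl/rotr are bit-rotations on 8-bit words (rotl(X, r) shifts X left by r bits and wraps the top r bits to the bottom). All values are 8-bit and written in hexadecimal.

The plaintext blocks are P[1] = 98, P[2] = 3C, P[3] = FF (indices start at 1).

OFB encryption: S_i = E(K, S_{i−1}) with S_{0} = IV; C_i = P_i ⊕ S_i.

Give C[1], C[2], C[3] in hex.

C[1]: S = E(K, 80) = 5D; 98 ⊕ 5D = C5.
C[2]: S = E(K, 5D) = 2A; 3C ⊕ 2A = 16.
C[3]: S = E(K, 2A) = F7; FF ⊕ F7 = 08.

C[1] = C5, C[2] = 16, C[3] = 08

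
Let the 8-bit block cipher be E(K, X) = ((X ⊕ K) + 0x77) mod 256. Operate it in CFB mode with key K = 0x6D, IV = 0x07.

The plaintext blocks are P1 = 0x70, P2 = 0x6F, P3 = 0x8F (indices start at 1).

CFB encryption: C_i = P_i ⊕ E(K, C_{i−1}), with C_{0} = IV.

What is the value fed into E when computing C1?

0x07

C1: E(K, 0x07) = 0xE1; 0x70 ⊕ 0xE1 = 0x91.
So the input to E for block 1 is 0x07.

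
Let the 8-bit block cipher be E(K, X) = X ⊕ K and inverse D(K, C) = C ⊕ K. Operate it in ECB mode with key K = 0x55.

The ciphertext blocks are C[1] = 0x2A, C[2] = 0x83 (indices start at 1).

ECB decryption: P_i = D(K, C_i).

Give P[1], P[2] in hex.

P[1] = 0x7F, P[2] = 0xD6

P[1]: D(K, 0x2A) = 0x7F.
P[2]: D(K, 0x83) = 0xD6.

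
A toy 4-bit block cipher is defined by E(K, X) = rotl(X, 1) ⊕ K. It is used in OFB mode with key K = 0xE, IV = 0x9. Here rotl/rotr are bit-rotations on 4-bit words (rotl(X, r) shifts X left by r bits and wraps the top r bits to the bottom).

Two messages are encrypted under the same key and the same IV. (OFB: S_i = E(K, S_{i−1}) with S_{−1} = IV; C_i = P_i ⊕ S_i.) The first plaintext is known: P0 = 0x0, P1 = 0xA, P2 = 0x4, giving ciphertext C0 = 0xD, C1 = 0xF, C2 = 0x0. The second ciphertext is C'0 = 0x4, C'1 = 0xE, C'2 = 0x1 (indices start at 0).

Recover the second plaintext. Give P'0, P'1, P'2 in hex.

In OFB with a reused IV, both messages share the same keystream S_i, so C_i ⊕ C'_i = P_i ⊕ P'_i and thus P'_i = P_i ⊕ C_i ⊕ C'_i.
P'0: 0x0 ⊕ 0xD ⊕ 0x4 = 0x9.
P'1: 0xA ⊕ 0xF ⊕ 0xE = 0xB.
P'2: 0x4 ⊕ 0x0 ⊕ 0x1 = 0x5.

P'0 = 0x9, P'1 = 0xB, P'2 = 0x5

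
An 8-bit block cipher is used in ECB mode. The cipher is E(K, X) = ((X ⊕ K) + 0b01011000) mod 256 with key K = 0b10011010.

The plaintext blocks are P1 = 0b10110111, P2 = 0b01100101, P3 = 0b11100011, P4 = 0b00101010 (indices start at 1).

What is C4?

ECB encryption: C_i = E(K, P_i).
C4: E(K, 0b00101010) = 0b00001000.

C4 = 0b00001000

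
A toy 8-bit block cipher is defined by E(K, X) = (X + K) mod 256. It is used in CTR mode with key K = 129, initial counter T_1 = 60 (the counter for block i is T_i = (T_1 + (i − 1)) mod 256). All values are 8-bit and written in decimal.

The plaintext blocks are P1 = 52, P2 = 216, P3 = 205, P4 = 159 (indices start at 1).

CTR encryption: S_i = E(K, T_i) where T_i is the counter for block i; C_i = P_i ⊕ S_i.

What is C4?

C1: T = 60, S = E(K, T) = 189; 52 ⊕ 189 = 137.
C2: T = 61, S = E(K, T) = 190; 216 ⊕ 190 = 102.
C3: T = 62, S = E(K, T) = 191; 205 ⊕ 191 = 114.
C4: T = 63, S = E(K, T) = 192; 159 ⊕ 192 = 95.

C4 = 95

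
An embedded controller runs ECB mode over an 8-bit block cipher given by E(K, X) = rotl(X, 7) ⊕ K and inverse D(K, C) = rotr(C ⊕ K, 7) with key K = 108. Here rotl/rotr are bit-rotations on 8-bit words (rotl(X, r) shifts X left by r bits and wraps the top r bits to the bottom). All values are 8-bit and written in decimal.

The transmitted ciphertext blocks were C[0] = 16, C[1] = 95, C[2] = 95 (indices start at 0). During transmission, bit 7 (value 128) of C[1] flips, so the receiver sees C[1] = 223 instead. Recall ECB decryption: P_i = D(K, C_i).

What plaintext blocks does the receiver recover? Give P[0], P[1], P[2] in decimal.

P[0] = 248, P[1] = 103, P[2] = 102

Only C[1] changed, to 223. In ECB, a change in C_i affects only P_i. Decrypting the received ciphertext:
P[0]: D(K, 16) = 248.
P[1]: D(K, 223) = 103.
P[2]: D(K, 95) = 102.
Blocks that differ from the original plaintext: P[1].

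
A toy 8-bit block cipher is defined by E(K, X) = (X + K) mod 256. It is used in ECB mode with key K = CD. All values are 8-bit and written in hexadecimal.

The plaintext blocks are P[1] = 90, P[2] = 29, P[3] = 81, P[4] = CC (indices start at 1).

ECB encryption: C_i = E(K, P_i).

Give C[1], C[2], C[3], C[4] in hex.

C[1]: E(K, 90) = 5D.
C[2]: E(K, 29) = F6.
C[3]: E(K, 81) = 4E.
C[4]: E(K, CC) = 99.

C[1] = 5D, C[2] = F6, C[3] = 4E, C[4] = 99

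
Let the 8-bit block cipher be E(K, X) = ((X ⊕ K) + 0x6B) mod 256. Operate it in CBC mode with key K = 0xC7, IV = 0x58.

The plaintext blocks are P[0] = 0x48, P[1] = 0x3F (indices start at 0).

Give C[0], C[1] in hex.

CBC encryption: C_i = E(K, P_i ⊕ C_{i−1}), with C_{−1} = IV.
C[0]: P[0] ⊕ 0x58 = 0x10; E(K, 0x10) = 0x42.
C[1]: P[1] ⊕ 0x42 = 0x7D; E(K, 0x7D) = 0x25.

C[0] = 0x42, C[1] = 0x25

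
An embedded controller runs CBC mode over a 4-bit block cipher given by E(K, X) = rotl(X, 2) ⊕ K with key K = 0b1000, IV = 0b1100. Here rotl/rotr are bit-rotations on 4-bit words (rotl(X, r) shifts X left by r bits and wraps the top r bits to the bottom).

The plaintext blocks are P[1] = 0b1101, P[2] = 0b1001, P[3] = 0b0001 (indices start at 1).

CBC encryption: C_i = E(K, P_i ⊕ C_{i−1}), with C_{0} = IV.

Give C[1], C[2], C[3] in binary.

C[1] = 0b1100, C[2] = 0b1101, C[3] = 0b1011

C[1]: P[1] ⊕ 0b1100 = 0b0001; E(K, 0b0001) = 0b1100.
C[2]: P[2] ⊕ 0b1100 = 0b0101; E(K, 0b0101) = 0b1101.
C[3]: P[3] ⊕ 0b1101 = 0b1100; E(K, 0b1100) = 0b1011.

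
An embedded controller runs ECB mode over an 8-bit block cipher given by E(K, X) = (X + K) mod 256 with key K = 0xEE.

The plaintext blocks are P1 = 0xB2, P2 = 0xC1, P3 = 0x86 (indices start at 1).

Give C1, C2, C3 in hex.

ECB encryption: C_i = E(K, P_i).
C1: E(K, 0xB2) = 0xA0.
C2: E(K, 0xC1) = 0xAF.
C3: E(K, 0x86) = 0x74.

C1 = 0xA0, C2 = 0xAF, C3 = 0x74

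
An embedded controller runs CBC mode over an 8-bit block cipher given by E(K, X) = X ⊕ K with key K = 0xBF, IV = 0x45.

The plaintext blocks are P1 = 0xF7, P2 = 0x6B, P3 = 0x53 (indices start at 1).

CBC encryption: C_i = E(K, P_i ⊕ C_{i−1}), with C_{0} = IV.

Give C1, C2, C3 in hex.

C1 = 0x0D, C2 = 0xD9, C3 = 0x35

C1: P1 ⊕ 0x45 = 0xB2; E(K, 0xB2) = 0x0D.
C2: P2 ⊕ 0x0D = 0x66; E(K, 0x66) = 0xD9.
C3: P3 ⊕ 0xD9 = 0x8A; E(K, 0x8A) = 0x35.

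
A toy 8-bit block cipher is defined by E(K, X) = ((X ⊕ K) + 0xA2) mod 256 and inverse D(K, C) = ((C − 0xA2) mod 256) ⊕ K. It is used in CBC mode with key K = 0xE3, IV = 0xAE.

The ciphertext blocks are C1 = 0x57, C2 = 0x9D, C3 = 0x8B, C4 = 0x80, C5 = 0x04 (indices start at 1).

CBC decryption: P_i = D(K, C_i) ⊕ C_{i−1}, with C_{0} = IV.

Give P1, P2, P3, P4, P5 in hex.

P1 = 0xF8, P2 = 0x4F, P3 = 0x97, P4 = 0xB6, P5 = 0x01

P1: D(K, 0x57) = 0x56; 0x56 ⊕ 0xAE = 0xF8.
P2: D(K, 0x9D) = 0x18; 0x18 ⊕ 0x57 = 0x4F.
P3: D(K, 0x8B) = 0x0A; 0x0A ⊕ 0x9D = 0x97.
P4: D(K, 0x80) = 0x3D; 0x3D ⊕ 0x8B = 0xB6.
P5: D(K, 0x04) = 0x81; 0x81 ⊕ 0x80 = 0x01.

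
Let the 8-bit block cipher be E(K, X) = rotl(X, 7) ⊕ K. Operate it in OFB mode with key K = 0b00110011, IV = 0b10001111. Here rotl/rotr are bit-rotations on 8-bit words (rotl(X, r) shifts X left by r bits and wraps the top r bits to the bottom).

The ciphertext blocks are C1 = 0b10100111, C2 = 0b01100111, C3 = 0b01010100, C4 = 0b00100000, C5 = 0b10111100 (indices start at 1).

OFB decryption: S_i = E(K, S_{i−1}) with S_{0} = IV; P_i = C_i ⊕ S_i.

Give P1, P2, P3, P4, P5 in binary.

P1: S = E(K, 0b10001111) = 0b11110100; 0b10100111 ⊕ 0b11110100 = 0b01010011.
P2: S = E(K, 0b11110100) = 0b01001001; 0b01100111 ⊕ 0b01001001 = 0b00101110.
P3: S = E(K, 0b01001001) = 0b10010111; 0b01010100 ⊕ 0b10010111 = 0b11000011.
P4: S = E(K, 0b10010111) = 0b11111000; 0b00100000 ⊕ 0b11111000 = 0b11011000.
P5: S = E(K, 0b11111000) = 0b01001111; 0b10111100 ⊕ 0b01001111 = 0b11110011.

P1 = 0b01010011, P2 = 0b00101110, P3 = 0b11000011, P4 = 0b11011000, P5 = 0b11110011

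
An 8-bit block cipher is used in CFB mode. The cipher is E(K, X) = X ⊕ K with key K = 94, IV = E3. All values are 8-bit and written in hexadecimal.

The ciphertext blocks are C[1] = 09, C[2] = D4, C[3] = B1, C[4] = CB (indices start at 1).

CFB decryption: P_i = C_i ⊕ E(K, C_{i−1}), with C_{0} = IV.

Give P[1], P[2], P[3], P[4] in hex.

P[1] = 7E, P[2] = 49, P[3] = F1, P[4] = EE

P[1]: E(K, E3) = 77; 09 ⊕ 77 = 7E.
P[2]: E(K, 09) = 9D; D4 ⊕ 9D = 49.
P[3]: E(K, D4) = 40; B1 ⊕ 40 = F1.
P[4]: E(K, B1) = 25; CB ⊕ 25 = EE.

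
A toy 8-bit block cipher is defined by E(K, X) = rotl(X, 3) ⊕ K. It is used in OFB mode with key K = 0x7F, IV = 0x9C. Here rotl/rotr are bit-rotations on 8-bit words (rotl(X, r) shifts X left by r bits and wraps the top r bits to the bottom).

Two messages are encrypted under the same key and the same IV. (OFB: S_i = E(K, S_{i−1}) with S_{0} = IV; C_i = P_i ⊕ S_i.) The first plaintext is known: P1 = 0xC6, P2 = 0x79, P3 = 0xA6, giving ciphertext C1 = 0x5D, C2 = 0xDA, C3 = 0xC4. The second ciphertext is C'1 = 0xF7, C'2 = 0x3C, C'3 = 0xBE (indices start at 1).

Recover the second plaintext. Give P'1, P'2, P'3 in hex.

P'1 = 0x6C, P'2 = 0x9F, P'3 = 0xDC

In OFB with a reused IV, both messages share the same keystream S_i, so C_i ⊕ C'_i = P_i ⊕ P'_i and thus P'_i = P_i ⊕ C_i ⊕ C'_i.
P'1: 0xC6 ⊕ 0x5D ⊕ 0xF7 = 0x6C.
P'2: 0x79 ⊕ 0xDA ⊕ 0x3C = 0x9F.
P'3: 0xA6 ⊕ 0xC4 ⊕ 0xBE = 0xDC.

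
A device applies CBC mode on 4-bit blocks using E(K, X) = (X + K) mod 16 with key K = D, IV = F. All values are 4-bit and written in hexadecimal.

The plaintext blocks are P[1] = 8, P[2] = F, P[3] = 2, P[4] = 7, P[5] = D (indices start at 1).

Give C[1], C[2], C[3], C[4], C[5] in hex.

CBC encryption: C_i = E(K, P_i ⊕ C_{i−1}), with C_{0} = IV.
C[1]: P[1] ⊕ F = 7; E(K, 7) = 4.
C[2]: P[2] ⊕ 4 = B; E(K, B) = 8.
C[3]: P[3] ⊕ 8 = A; E(K, A) = 7.
C[4]: P[4] ⊕ 7 = 0; E(K, 0) = D.
C[5]: P[5] ⊕ D = 0; E(K, 0) = D.

C[1] = 4, C[2] = 8, C[3] = 7, C[4] = D, C[5] = D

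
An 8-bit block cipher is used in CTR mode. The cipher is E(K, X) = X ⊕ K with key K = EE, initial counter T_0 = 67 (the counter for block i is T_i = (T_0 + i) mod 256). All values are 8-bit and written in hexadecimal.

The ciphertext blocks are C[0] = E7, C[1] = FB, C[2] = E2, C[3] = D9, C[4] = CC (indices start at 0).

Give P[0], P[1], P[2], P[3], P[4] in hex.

P[0] = 6E, P[1] = 7D, P[2] = 65, P[3] = 5D, P[4] = 49

CTR decryption: S_i = E(K, T_i) where T_i is the counter for block i; P_i = C_i ⊕ S_i.
P[0]: T = 67, S = E(K, T) = 89; E7 ⊕ 89 = 6E.
P[1]: T = 68, S = E(K, T) = 86; FB ⊕ 86 = 7D.
P[2]: T = 69, S = E(K, T) = 87; E2 ⊕ 87 = 65.
P[3]: T = 6A, S = E(K, T) = 84; D9 ⊕ 84 = 5D.
P[4]: T = 6B, S = E(K, T) = 85; CC ⊕ 85 = 49.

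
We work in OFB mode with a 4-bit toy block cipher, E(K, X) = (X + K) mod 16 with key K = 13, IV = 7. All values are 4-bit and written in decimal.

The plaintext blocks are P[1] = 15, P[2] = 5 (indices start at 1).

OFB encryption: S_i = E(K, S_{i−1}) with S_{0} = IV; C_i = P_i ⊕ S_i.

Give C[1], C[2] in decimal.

C[1]: S = E(K, 7) = 4; 15 ⊕ 4 = 11.
C[2]: S = E(K, 4) = 1; 5 ⊕ 1 = 4.

C[1] = 11, C[2] = 4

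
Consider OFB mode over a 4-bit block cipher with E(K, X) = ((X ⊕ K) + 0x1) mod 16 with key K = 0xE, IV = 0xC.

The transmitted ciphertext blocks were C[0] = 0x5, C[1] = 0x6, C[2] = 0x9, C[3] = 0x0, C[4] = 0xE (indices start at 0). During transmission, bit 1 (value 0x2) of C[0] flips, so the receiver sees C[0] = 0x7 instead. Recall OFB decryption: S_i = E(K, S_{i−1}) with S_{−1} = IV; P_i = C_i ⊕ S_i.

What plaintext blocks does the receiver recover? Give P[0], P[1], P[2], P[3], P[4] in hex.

P[0] = 0x4, P[1] = 0x8, P[2] = 0x8, P[3] = 0x0, P[4] = 0x1

Only C[0] changed, to 0x7. In OFB, a change in C_i flips the same bit in P_i only; the keystream is unaffected. Decrypting the received ciphertext:
P[0]: S = E(K, 0xC) = 0x3; 0x7 ⊕ 0x3 = 0x4.
P[1]: S = E(K, 0x3) = 0xE; 0x6 ⊕ 0xE = 0x8.
P[2]: S = E(K, 0xE) = 0x1; 0x9 ⊕ 0x1 = 0x8.
P[3]: S = E(K, 0x1) = 0x0; 0x0 ⊕ 0x0 = 0x0.
P[4]: S = E(K, 0x0) = 0xF; 0xE ⊕ 0xF = 0x1.
Blocks that differ from the original plaintext: P[0].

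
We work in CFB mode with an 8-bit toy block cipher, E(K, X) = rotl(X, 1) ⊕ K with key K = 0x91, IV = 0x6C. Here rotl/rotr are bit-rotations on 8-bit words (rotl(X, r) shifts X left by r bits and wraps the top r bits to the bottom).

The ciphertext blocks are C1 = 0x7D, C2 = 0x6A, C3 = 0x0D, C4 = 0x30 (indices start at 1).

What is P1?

P1 = 0x34

CFB decryption: P_i = C_i ⊕ E(K, C_{i−1}), with C_{0} = IV.
P1: E(K, 0x6C) = 0x49; 0x7D ⊕ 0x49 = 0x34.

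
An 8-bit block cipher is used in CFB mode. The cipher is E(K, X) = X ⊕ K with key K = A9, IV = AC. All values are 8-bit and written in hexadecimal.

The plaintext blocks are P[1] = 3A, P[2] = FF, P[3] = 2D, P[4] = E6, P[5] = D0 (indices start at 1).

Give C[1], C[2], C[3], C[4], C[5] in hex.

CFB encryption: C_i = P_i ⊕ E(K, C_{i−1}), with C_{0} = IV.
C[1]: E(K, AC) = 05; 3A ⊕ 05 = 3F.
C[2]: E(K, 3F) = 96; FF ⊕ 96 = 69.
C[3]: E(K, 69) = C0; 2D ⊕ C0 = ED.
C[4]: E(K, ED) = 44; E6 ⊕ 44 = A2.
C[5]: E(K, A2) = 0B; D0 ⊕ 0B = DB.

C[1] = 3F, C[2] = 69, C[3] = ED, C[4] = A2, C[5] = DB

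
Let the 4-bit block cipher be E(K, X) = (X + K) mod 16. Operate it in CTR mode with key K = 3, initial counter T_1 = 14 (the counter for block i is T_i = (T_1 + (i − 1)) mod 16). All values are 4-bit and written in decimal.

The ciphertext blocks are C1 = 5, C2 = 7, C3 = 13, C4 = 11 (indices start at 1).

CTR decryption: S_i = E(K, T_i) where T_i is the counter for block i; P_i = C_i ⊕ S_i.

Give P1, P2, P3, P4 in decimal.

P1: T = 14, S = E(K, T) = 1; 5 ⊕ 1 = 4.
P2: T = 15, S = E(K, T) = 2; 7 ⊕ 2 = 5.
P3: T = 0, S = E(K, T) = 3; 13 ⊕ 3 = 14.
P4: T = 1, S = E(K, T) = 4; 11 ⊕ 4 = 15.

P1 = 4, P2 = 5, P3 = 14, P4 = 15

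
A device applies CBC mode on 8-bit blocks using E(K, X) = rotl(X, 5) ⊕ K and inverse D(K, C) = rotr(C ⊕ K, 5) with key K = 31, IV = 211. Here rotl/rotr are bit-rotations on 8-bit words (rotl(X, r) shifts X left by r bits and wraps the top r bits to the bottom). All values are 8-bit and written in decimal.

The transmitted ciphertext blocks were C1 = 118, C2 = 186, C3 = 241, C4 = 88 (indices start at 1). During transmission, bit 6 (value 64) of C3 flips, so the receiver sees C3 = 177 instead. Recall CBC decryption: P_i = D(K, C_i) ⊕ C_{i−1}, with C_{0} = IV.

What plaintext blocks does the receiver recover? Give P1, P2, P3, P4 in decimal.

Only C3 changed, to 177. In CBC, a change in C_i garbles P_i and flips the same bit in P_{i+1}. Decrypting the received ciphertext:
P1: D(K, 118) = 75; 75 ⊕ 211 = 152.
P2: D(K, 186) = 45; 45 ⊕ 118 = 91.
P3: D(K, 177) = 117; 117 ⊕ 186 = 207.
P4: D(K, 88) = 58; 58 ⊕ 177 = 139.
Blocks that differ from the original plaintext: P3, P4.

P1 = 152, P2 = 91, P3 = 207, P4 = 139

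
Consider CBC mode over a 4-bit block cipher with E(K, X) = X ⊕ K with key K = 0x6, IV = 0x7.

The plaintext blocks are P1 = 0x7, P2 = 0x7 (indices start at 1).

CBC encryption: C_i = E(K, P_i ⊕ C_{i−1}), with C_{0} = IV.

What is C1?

C1: P1 ⊕ 0x7 = 0x0; E(K, 0x0) = 0x6.

C1 = 0x6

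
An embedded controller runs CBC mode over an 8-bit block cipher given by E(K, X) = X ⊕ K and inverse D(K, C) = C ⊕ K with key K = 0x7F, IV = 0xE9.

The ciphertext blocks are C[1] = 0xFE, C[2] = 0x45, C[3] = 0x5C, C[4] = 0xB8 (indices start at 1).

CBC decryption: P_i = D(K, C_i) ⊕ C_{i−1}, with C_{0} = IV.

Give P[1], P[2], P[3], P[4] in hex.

P[1] = 0x68, P[2] = 0xC4, P[3] = 0x66, P[4] = 0x9B

P[1]: D(K, 0xFE) = 0x81; 0x81 ⊕ 0xE9 = 0x68.
P[2]: D(K, 0x45) = 0x3A; 0x3A ⊕ 0xFE = 0xC4.
P[3]: D(K, 0x5C) = 0x23; 0x23 ⊕ 0x45 = 0x66.
P[4]: D(K, 0xB8) = 0xC7; 0xC7 ⊕ 0x5C = 0x9B.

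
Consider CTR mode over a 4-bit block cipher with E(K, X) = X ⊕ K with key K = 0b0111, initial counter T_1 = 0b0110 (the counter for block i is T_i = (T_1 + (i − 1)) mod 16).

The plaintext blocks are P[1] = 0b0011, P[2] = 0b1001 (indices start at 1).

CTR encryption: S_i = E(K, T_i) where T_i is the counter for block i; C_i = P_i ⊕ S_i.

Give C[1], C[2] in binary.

C[1]: T = 0b0110, S = E(K, T) = 0b0001; 0b0011 ⊕ 0b0001 = 0b0010.
C[2]: T = 0b0111, S = E(K, T) = 0b0000; 0b1001 ⊕ 0b0000 = 0b1001.

C[1] = 0b0010, C[2] = 0b1001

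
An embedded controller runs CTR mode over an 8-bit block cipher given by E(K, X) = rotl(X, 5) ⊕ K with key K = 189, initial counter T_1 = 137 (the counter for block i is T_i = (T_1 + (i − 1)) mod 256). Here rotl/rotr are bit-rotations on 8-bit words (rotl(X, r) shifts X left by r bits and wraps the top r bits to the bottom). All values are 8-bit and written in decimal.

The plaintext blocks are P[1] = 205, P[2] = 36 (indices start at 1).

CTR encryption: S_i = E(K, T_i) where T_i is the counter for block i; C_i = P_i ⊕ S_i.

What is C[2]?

C[2] = 200

C[1]: T = 137, S = E(K, T) = 140; 205 ⊕ 140 = 65.
C[2]: T = 138, S = E(K, T) = 236; 36 ⊕ 236 = 200.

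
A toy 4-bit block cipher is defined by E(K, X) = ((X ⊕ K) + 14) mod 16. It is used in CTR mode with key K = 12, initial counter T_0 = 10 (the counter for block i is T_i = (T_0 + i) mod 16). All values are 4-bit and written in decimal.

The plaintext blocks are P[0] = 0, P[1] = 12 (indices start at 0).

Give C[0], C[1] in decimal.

CTR encryption: S_i = E(K, T_i) where T_i is the counter for block i; C_i = P_i ⊕ S_i.
C[0]: T = 10, S = E(K, T) = 4; 0 ⊕ 4 = 4.
C[1]: T = 11, S = E(K, T) = 5; 12 ⊕ 5 = 9.

C[0] = 4, C[1] = 9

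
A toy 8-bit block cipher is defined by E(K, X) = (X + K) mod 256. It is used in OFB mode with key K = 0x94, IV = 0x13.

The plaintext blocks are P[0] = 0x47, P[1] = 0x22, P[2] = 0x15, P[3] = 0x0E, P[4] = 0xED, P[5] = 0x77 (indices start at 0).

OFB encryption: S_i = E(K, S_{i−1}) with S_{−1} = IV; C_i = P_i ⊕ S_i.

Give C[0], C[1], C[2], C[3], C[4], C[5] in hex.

C[0] = 0xE0, C[1] = 0x19, C[2] = 0xDA, C[3] = 0x6D, C[4] = 0x1A, C[5] = 0xFC

C[0]: S = E(K, 0x13) = 0xA7; 0x47 ⊕ 0xA7 = 0xE0.
C[1]: S = E(K, 0xA7) = 0x3B; 0x22 ⊕ 0x3B = 0x19.
C[2]: S = E(K, 0x3B) = 0xCF; 0x15 ⊕ 0xCF = 0xDA.
C[3]: S = E(K, 0xCF) = 0x63; 0x0E ⊕ 0x63 = 0x6D.
C[4]: S = E(K, 0x63) = 0xF7; 0xED ⊕ 0xF7 = 0x1A.
C[5]: S = E(K, 0xF7) = 0x8B; 0x77 ⊕ 0x8B = 0xFC.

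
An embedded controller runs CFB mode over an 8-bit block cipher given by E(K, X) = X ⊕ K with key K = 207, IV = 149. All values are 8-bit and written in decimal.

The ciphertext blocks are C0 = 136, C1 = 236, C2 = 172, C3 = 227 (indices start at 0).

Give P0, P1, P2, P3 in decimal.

CFB decryption: P_i = C_i ⊕ E(K, C_{i−1}), with C_{−1} = IV.
P0: E(K, 149) = 90; 136 ⊕ 90 = 210.
P1: E(K, 136) = 71; 236 ⊕ 71 = 171.
P2: E(K, 236) = 35; 172 ⊕ 35 = 143.
P3: E(K, 172) = 99; 227 ⊕ 99 = 128.

P0 = 210, P1 = 171, P2 = 143, P3 = 128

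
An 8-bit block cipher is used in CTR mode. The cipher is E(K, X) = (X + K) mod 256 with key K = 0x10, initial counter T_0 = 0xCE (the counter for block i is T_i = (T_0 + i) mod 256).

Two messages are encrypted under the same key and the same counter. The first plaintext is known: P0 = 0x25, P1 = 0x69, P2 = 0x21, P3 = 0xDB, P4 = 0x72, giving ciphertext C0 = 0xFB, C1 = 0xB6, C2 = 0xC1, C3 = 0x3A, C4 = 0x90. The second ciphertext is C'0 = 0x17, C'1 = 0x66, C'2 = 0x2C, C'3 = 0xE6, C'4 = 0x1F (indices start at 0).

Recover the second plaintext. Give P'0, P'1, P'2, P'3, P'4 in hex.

P'0 = 0xC9, P'1 = 0xB9, P'2 = 0xCC, P'3 = 0x07, P'4 = 0xFD

In CTR with a reused counter, both messages share the same keystream S_i, so C_i ⊕ C'_i = P_i ⊕ P'_i and thus P'_i = P_i ⊕ C_i ⊕ C'_i.
P'0: 0x25 ⊕ 0xFB ⊕ 0x17 = 0xC9.
P'1: 0x69 ⊕ 0xB6 ⊕ 0x66 = 0xB9.
P'2: 0x21 ⊕ 0xC1 ⊕ 0x2C = 0xCC.
P'3: 0xDB ⊕ 0x3A ⊕ 0xE6 = 0x07.
P'4: 0x72 ⊕ 0x90 ⊕ 0x1F = 0xFD.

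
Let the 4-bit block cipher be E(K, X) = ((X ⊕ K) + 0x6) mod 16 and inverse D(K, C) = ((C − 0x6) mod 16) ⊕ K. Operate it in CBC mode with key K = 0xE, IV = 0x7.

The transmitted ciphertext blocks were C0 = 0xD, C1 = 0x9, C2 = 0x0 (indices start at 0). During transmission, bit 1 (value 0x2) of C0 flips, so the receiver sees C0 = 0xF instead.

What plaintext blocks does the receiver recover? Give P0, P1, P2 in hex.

CBC decryption: P_i = D(K, C_i) ⊕ C_{i−1}, with C_{−1} = IV.
Only C0 changed, to 0xF. In CBC, a change in C_i garbles P_i and flips the same bit in P_{i+1}. Decrypting the received ciphertext:
P0: D(K, 0xF) = 0x7; 0x7 ⊕ 0x7 = 0x0.
P1: D(K, 0x9) = 0xD; 0xD ⊕ 0xF = 0x2.
P2: D(K, 0x0) = 0x4; 0x4 ⊕ 0x9 = 0xD.
Blocks that differ from the original plaintext: P0, P1.

P0 = 0x0, P1 = 0x2, P2 = 0xD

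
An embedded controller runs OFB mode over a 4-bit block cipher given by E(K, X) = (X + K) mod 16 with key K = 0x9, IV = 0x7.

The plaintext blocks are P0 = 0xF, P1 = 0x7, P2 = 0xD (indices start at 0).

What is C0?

C0 = 0xF

OFB encryption: S_i = E(K, S_{i−1}) with S_{−1} = IV; C_i = P_i ⊕ S_i.
C0: S = E(K, 0x7) = 0x0; 0xF ⊕ 0x0 = 0xF.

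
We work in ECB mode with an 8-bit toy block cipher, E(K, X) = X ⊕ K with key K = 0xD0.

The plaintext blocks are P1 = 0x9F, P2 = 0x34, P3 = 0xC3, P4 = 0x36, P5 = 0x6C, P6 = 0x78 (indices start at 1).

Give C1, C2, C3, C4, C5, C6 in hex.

ECB encryption: C_i = E(K, P_i).
C1: E(K, 0x9F) = 0x4F.
C2: E(K, 0x34) = 0xE4.
C3: E(K, 0xC3) = 0x13.
C4: E(K, 0x36) = 0xE6.
C5: E(K, 0x6C) = 0xBC.
C6: E(K, 0x78) = 0xA8.

C1 = 0x4F, C2 = 0xE4, C3 = 0x13, C4 = 0xE6, C5 = 0xBC, C6 = 0xA8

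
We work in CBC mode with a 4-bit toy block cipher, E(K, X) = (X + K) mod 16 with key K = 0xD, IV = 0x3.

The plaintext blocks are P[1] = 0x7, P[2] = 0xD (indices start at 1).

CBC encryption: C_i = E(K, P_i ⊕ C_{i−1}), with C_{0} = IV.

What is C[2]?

C[1]: P[1] ⊕ 0x3 = 0x4; E(K, 0x4) = 0x1.
C[2]: P[2] ⊕ 0x1 = 0xC; E(K, 0xC) = 0x9.

C[2] = 0x9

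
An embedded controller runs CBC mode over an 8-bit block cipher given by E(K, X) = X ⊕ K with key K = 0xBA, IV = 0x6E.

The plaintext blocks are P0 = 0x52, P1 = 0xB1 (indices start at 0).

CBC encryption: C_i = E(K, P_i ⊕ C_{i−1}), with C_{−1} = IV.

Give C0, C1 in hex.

C0: P0 ⊕ 0x6E = 0x3C; E(K, 0x3C) = 0x86.
C1: P1 ⊕ 0x86 = 0x37; E(K, 0x37) = 0x8D.

C0 = 0x86, C1 = 0x8D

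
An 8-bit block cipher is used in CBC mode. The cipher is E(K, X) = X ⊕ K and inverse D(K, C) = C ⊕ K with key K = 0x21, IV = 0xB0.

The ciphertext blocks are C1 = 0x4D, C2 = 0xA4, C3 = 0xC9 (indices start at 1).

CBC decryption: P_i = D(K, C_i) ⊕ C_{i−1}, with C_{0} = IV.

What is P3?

P3: D(K, 0xC9) = 0xE8; 0xE8 ⊕ 0xA4 = 0x4C.

P3 = 0x4C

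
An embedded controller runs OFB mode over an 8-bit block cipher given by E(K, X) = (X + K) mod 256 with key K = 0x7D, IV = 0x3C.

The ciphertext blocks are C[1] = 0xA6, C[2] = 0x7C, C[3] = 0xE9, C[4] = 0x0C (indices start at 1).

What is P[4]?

OFB decryption: S_i = E(K, S_{i−1}) with S_{0} = IV; P_i = C_i ⊕ S_i.
P[1]: S = E(K, 0x3C) = 0xB9; 0xA6 ⊕ 0xB9 = 0x1F.
P[2]: S = E(K, 0xB9) = 0x36; 0x7C ⊕ 0x36 = 0x4A.
P[3]: S = E(K, 0x36) = 0xB3; 0xE9 ⊕ 0xB3 = 0x5A.
P[4]: S = E(K, 0xB3) = 0x30; 0x0C ⊕ 0x30 = 0x3C.

P[4] = 0x3C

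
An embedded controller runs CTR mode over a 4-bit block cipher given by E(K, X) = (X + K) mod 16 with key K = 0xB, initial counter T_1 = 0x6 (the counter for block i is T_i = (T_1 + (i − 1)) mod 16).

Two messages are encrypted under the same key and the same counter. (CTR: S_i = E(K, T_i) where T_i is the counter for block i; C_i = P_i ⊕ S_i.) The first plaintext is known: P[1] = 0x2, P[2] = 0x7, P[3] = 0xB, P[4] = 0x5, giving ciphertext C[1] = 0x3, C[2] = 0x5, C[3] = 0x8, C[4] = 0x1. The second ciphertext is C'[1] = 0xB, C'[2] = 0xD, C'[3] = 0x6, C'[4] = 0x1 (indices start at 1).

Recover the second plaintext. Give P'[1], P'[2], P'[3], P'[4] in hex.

P'[1] = 0xA, P'[2] = 0xF, P'[3] = 0x5, P'[4] = 0x5

In CTR with a reused counter, both messages share the same keystream S_i, so C_i ⊕ C'_i = P_i ⊕ P'_i and thus P'_i = P_i ⊕ C_i ⊕ C'_i.
P'[1]: 0x2 ⊕ 0x3 ⊕ 0xB = 0xA.
P'[2]: 0x7 ⊕ 0x5 ⊕ 0xD = 0xF.
P'[3]: 0xB ⊕ 0x8 ⊕ 0x6 = 0x5.
P'[4]: 0x5 ⊕ 0x1 ⊕ 0x1 = 0x5.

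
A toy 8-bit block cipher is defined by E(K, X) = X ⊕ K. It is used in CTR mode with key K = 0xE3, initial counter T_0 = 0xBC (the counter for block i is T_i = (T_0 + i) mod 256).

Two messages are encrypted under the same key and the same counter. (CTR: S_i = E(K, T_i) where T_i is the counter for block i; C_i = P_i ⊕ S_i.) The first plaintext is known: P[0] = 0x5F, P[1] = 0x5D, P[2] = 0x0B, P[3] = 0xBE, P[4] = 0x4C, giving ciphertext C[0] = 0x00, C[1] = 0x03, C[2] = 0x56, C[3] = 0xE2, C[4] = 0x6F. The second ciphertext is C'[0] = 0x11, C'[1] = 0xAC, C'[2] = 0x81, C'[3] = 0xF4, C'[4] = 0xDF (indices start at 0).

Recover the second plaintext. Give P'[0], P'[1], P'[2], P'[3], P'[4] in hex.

In CTR with a reused counter, both messages share the same keystream S_i, so C_i ⊕ C'_i = P_i ⊕ P'_i and thus P'_i = P_i ⊕ C_i ⊕ C'_i.
P'[0]: 0x5F ⊕ 0x00 ⊕ 0x11 = 0x4E.
P'[1]: 0x5D ⊕ 0x03 ⊕ 0xAC = 0xF2.
P'[2]: 0x0B ⊕ 0x56 ⊕ 0x81 = 0xDC.
P'[3]: 0xBE ⊕ 0xE2 ⊕ 0xF4 = 0xA8.
P'[4]: 0x4C ⊕ 0x6F ⊕ 0xDF = 0xFC.

P'[0] = 0x4E, P'[1] = 0xF2, P'[2] = 0xDC, P'[3] = 0xA8, P'[4] = 0xFC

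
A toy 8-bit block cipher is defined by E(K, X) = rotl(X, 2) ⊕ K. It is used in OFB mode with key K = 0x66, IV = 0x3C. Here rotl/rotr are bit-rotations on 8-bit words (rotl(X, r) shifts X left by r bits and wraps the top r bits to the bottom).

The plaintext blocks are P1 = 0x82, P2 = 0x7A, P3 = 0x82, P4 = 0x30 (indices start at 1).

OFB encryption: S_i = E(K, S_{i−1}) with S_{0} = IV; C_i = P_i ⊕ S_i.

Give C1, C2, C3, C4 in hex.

C1: S = E(K, 0x3C) = 0x96; 0x82 ⊕ 0x96 = 0x14.
C2: S = E(K, 0x96) = 0x3C; 0x7A ⊕ 0x3C = 0x46.
C3: S = E(K, 0x3C) = 0x96; 0x82 ⊕ 0x96 = 0x14.
C4: S = E(K, 0x96) = 0x3C; 0x30 ⊕ 0x3C = 0x0C.

C1 = 0x14, C2 = 0x46, C3 = 0x14, C4 = 0x0C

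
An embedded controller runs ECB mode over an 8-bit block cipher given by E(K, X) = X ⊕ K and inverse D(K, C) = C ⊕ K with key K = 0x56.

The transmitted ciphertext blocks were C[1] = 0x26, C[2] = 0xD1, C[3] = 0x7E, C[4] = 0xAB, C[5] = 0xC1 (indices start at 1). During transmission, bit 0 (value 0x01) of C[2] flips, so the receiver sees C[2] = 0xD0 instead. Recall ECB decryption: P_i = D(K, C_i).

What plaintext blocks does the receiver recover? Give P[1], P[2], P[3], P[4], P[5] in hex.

P[1] = 0x70, P[2] = 0x86, P[3] = 0x28, P[4] = 0xFD, P[5] = 0x97

Only C[2] changed, to 0xD0. In ECB, a change in C_i affects only P_i. Decrypting the received ciphertext:
P[1]: D(K, 0x26) = 0x70.
P[2]: D(K, 0xD0) = 0x86.
P[3]: D(K, 0x7E) = 0x28.
P[4]: D(K, 0xAB) = 0xFD.
P[5]: D(K, 0xC1) = 0x97.
Blocks that differ from the original plaintext: P[2].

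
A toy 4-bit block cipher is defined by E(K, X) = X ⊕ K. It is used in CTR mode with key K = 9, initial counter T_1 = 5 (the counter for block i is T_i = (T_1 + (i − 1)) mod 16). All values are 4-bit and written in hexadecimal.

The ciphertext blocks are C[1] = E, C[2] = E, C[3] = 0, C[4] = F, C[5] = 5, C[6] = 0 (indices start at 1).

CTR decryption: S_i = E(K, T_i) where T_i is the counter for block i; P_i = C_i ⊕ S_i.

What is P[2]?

P[2]: T = 6, S = E(K, T) = F; E ⊕ F = 1.

P[2] = 1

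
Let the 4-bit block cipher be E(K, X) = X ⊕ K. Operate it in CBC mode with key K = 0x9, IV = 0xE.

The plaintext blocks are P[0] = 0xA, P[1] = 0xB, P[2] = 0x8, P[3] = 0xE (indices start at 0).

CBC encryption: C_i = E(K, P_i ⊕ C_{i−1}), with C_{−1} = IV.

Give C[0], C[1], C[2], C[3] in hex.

C[0]: P[0] ⊕ 0xE = 0x4; E(K, 0x4) = 0xD.
C[1]: P[1] ⊕ 0xD = 0x6; E(K, 0x6) = 0xF.
C[2]: P[2] ⊕ 0xF = 0x7; E(K, 0x7) = 0xE.
C[3]: P[3] ⊕ 0xE = 0x0; E(K, 0x0) = 0x9.

C[0] = 0xD, C[1] = 0xF, C[2] = 0xE, C[3] = 0x9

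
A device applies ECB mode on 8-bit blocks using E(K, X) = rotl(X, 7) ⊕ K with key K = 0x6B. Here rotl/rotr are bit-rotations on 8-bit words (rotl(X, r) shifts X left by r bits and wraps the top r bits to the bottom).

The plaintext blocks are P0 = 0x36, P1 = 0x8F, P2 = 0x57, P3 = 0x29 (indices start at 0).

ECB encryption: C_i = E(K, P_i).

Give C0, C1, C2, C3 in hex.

C0 = 0x70, C1 = 0xAC, C2 = 0xC0, C3 = 0xFF

C0: E(K, 0x36) = 0x70.
C1: E(K, 0x8F) = 0xAC.
C2: E(K, 0x57) = 0xC0.
C3: E(K, 0x29) = 0xFF.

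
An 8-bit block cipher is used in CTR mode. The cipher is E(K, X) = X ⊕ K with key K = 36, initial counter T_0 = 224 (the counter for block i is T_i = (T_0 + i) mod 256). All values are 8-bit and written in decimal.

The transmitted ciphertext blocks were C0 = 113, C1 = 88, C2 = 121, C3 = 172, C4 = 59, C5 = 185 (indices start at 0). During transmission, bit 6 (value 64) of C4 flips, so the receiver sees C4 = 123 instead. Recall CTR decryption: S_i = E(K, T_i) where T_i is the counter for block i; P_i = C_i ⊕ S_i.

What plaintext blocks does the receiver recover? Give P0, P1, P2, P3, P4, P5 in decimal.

Only C4 changed, to 123. In CTR, a change in C_i flips the same bit in P_i only; the keystream is unaffected. Decrypting the received ciphertext:
P0: T = 224, S = E(K, T) = 196; 113 ⊕ 196 = 181.
P1: T = 225, S = E(K, T) = 197; 88 ⊕ 197 = 157.
P2: T = 226, S = E(K, T) = 198; 121 ⊕ 198 = 191.
P3: T = 227, S = E(K, T) = 199; 172 ⊕ 199 = 107.
P4: T = 228, S = E(K, T) = 192; 123 ⊕ 192 = 187.
P5: T = 229, S = E(K, T) = 193; 185 ⊕ 193 = 120.
Blocks that differ from the original plaintext: P4.

P0 = 181, P1 = 157, P2 = 191, P3 = 107, P4 = 187, P5 = 120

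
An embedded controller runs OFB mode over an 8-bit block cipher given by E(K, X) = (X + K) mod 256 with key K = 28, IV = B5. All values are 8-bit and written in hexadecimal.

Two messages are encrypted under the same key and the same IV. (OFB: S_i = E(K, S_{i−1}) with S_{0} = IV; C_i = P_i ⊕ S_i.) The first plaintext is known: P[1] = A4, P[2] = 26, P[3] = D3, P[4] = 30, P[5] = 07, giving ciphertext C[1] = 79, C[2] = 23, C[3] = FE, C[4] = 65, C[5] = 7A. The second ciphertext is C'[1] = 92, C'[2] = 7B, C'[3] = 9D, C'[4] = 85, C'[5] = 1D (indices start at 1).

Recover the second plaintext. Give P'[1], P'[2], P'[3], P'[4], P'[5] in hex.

In OFB with a reused IV, both messages share the same keystream S_i, so C_i ⊕ C'_i = P_i ⊕ P'_i and thus P'_i = P_i ⊕ C_i ⊕ C'_i.
P'[1]: A4 ⊕ 79 ⊕ 92 = 4F.
P'[2]: 26 ⊕ 23 ⊕ 7B = 7E.
P'[3]: D3 ⊕ FE ⊕ 9D = B0.
P'[4]: 30 ⊕ 65 ⊕ 85 = D0.
P'[5]: 07 ⊕ 7A ⊕ 1D = 60.

P'[1] = 4F, P'[2] = 7E, P'[3] = B0, P'[4] = D0, P'[5] = 60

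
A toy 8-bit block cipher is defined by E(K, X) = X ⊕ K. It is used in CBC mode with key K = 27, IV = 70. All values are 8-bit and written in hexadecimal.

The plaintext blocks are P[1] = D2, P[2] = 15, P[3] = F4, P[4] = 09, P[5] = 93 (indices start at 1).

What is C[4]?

CBC encryption: C_i = E(K, P_i ⊕ C_{i−1}), with C_{0} = IV.
C[1]: P[1] ⊕ 70 = A2; E(K, A2) = 85.
C[2]: P[2] ⊕ 85 = 90; E(K, 90) = B7.
C[3]: P[3] ⊕ B7 = 43; E(K, 43) = 64.
C[4]: P[4] ⊕ 64 = 6D; E(K, 6D) = 4A.

C[4] = 4A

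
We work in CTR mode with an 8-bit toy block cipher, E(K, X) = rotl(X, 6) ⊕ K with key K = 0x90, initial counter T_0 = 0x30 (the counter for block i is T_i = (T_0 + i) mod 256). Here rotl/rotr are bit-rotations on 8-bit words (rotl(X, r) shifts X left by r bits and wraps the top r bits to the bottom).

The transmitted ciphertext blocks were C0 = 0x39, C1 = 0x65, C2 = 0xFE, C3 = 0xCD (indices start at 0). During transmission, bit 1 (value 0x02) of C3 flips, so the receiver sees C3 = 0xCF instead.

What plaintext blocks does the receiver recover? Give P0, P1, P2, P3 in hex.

P0 = 0xA5, P1 = 0xB9, P2 = 0xE2, P3 = 0x93

CTR decryption: S_i = E(K, T_i) where T_i is the counter for block i; P_i = C_i ⊕ S_i.
Only C3 changed, to 0xCF. In CTR, a change in C_i flips the same bit in P_i only; the keystream is unaffected. Decrypting the received ciphertext:
P0: T = 0x30, S = E(K, T) = 0x9C; 0x39 ⊕ 0x9C = 0xA5.
P1: T = 0x31, S = E(K, T) = 0xDC; 0x65 ⊕ 0xDC = 0xB9.
P2: T = 0x32, S = E(K, T) = 0x1C; 0xFE ⊕ 0x1C = 0xE2.
P3: T = 0x33, S = E(K, T) = 0x5C; 0xCF ⊕ 0x5C = 0x93.
Blocks that differ from the original plaintext: P3.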